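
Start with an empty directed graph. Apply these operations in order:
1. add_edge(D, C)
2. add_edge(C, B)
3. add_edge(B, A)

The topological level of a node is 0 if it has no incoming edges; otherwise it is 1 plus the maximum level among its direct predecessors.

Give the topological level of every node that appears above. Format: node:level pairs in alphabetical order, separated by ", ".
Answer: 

Op 1: add_edge(D, C). Edges now: 1
Op 2: add_edge(C, B). Edges now: 2
Op 3: add_edge(B, A). Edges now: 3
Compute levels (Kahn BFS):
  sources (in-degree 0): D
  process D: level=0
    D->C: in-degree(C)=0, level(C)=1, enqueue
  process C: level=1
    C->B: in-degree(B)=0, level(B)=2, enqueue
  process B: level=2
    B->A: in-degree(A)=0, level(A)=3, enqueue
  process A: level=3
All levels: A:3, B:2, C:1, D:0

Answer: A:3, B:2, C:1, D:0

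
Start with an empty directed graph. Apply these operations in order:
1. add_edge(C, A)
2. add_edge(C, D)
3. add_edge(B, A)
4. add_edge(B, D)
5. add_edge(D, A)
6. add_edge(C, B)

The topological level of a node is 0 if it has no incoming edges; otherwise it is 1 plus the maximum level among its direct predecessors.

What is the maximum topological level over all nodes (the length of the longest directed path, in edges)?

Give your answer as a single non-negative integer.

Answer: 3

Derivation:
Op 1: add_edge(C, A). Edges now: 1
Op 2: add_edge(C, D). Edges now: 2
Op 3: add_edge(B, A). Edges now: 3
Op 4: add_edge(B, D). Edges now: 4
Op 5: add_edge(D, A). Edges now: 5
Op 6: add_edge(C, B). Edges now: 6
Compute levels (Kahn BFS):
  sources (in-degree 0): C
  process C: level=0
    C->A: in-degree(A)=2, level(A)>=1
    C->B: in-degree(B)=0, level(B)=1, enqueue
    C->D: in-degree(D)=1, level(D)>=1
  process B: level=1
    B->A: in-degree(A)=1, level(A)>=2
    B->D: in-degree(D)=0, level(D)=2, enqueue
  process D: level=2
    D->A: in-degree(A)=0, level(A)=3, enqueue
  process A: level=3
All levels: A:3, B:1, C:0, D:2
max level = 3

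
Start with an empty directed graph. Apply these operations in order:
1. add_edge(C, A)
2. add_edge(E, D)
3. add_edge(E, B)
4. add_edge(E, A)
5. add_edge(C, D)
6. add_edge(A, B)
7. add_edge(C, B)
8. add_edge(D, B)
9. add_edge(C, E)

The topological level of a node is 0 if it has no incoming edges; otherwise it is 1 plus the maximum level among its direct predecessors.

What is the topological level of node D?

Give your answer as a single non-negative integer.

Answer: 2

Derivation:
Op 1: add_edge(C, A). Edges now: 1
Op 2: add_edge(E, D). Edges now: 2
Op 3: add_edge(E, B). Edges now: 3
Op 4: add_edge(E, A). Edges now: 4
Op 5: add_edge(C, D). Edges now: 5
Op 6: add_edge(A, B). Edges now: 6
Op 7: add_edge(C, B). Edges now: 7
Op 8: add_edge(D, B). Edges now: 8
Op 9: add_edge(C, E). Edges now: 9
Compute levels (Kahn BFS):
  sources (in-degree 0): C
  process C: level=0
    C->A: in-degree(A)=1, level(A)>=1
    C->B: in-degree(B)=3, level(B)>=1
    C->D: in-degree(D)=1, level(D)>=1
    C->E: in-degree(E)=0, level(E)=1, enqueue
  process E: level=1
    E->A: in-degree(A)=0, level(A)=2, enqueue
    E->B: in-degree(B)=2, level(B)>=2
    E->D: in-degree(D)=0, level(D)=2, enqueue
  process A: level=2
    A->B: in-degree(B)=1, level(B)>=3
  process D: level=2
    D->B: in-degree(B)=0, level(B)=3, enqueue
  process B: level=3
All levels: A:2, B:3, C:0, D:2, E:1
level(D) = 2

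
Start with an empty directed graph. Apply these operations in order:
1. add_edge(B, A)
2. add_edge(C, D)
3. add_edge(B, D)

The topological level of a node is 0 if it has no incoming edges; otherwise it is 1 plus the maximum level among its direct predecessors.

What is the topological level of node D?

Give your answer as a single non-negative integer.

Answer: 1

Derivation:
Op 1: add_edge(B, A). Edges now: 1
Op 2: add_edge(C, D). Edges now: 2
Op 3: add_edge(B, D). Edges now: 3
Compute levels (Kahn BFS):
  sources (in-degree 0): B, C
  process B: level=0
    B->A: in-degree(A)=0, level(A)=1, enqueue
    B->D: in-degree(D)=1, level(D)>=1
  process C: level=0
    C->D: in-degree(D)=0, level(D)=1, enqueue
  process A: level=1
  process D: level=1
All levels: A:1, B:0, C:0, D:1
level(D) = 1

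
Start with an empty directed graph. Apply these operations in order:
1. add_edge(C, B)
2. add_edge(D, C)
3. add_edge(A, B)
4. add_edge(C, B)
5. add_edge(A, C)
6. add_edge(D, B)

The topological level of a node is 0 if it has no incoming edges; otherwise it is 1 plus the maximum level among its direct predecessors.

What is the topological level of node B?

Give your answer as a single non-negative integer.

Op 1: add_edge(C, B). Edges now: 1
Op 2: add_edge(D, C). Edges now: 2
Op 3: add_edge(A, B). Edges now: 3
Op 4: add_edge(C, B) (duplicate, no change). Edges now: 3
Op 5: add_edge(A, C). Edges now: 4
Op 6: add_edge(D, B). Edges now: 5
Compute levels (Kahn BFS):
  sources (in-degree 0): A, D
  process A: level=0
    A->B: in-degree(B)=2, level(B)>=1
    A->C: in-degree(C)=1, level(C)>=1
  process D: level=0
    D->B: in-degree(B)=1, level(B)>=1
    D->C: in-degree(C)=0, level(C)=1, enqueue
  process C: level=1
    C->B: in-degree(B)=0, level(B)=2, enqueue
  process B: level=2
All levels: A:0, B:2, C:1, D:0
level(B) = 2

Answer: 2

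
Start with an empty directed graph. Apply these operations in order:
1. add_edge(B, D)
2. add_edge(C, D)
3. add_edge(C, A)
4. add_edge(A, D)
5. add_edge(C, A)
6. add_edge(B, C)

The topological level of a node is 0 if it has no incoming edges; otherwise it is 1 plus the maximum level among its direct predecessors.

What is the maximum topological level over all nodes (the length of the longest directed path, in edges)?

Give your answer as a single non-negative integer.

Op 1: add_edge(B, D). Edges now: 1
Op 2: add_edge(C, D). Edges now: 2
Op 3: add_edge(C, A). Edges now: 3
Op 4: add_edge(A, D). Edges now: 4
Op 5: add_edge(C, A) (duplicate, no change). Edges now: 4
Op 6: add_edge(B, C). Edges now: 5
Compute levels (Kahn BFS):
  sources (in-degree 0): B
  process B: level=0
    B->C: in-degree(C)=0, level(C)=1, enqueue
    B->D: in-degree(D)=2, level(D)>=1
  process C: level=1
    C->A: in-degree(A)=0, level(A)=2, enqueue
    C->D: in-degree(D)=1, level(D)>=2
  process A: level=2
    A->D: in-degree(D)=0, level(D)=3, enqueue
  process D: level=3
All levels: A:2, B:0, C:1, D:3
max level = 3

Answer: 3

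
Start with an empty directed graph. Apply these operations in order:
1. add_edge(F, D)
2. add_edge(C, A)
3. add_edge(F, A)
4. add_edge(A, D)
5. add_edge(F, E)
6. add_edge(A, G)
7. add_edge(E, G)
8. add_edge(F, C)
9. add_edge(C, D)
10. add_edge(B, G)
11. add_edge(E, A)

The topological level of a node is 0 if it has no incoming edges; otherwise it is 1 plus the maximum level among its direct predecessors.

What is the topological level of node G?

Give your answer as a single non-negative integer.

Answer: 3

Derivation:
Op 1: add_edge(F, D). Edges now: 1
Op 2: add_edge(C, A). Edges now: 2
Op 3: add_edge(F, A). Edges now: 3
Op 4: add_edge(A, D). Edges now: 4
Op 5: add_edge(F, E). Edges now: 5
Op 6: add_edge(A, G). Edges now: 6
Op 7: add_edge(E, G). Edges now: 7
Op 8: add_edge(F, C). Edges now: 8
Op 9: add_edge(C, D). Edges now: 9
Op 10: add_edge(B, G). Edges now: 10
Op 11: add_edge(E, A). Edges now: 11
Compute levels (Kahn BFS):
  sources (in-degree 0): B, F
  process B: level=0
    B->G: in-degree(G)=2, level(G)>=1
  process F: level=0
    F->A: in-degree(A)=2, level(A)>=1
    F->C: in-degree(C)=0, level(C)=1, enqueue
    F->D: in-degree(D)=2, level(D)>=1
    F->E: in-degree(E)=0, level(E)=1, enqueue
  process C: level=1
    C->A: in-degree(A)=1, level(A)>=2
    C->D: in-degree(D)=1, level(D)>=2
  process E: level=1
    E->A: in-degree(A)=0, level(A)=2, enqueue
    E->G: in-degree(G)=1, level(G)>=2
  process A: level=2
    A->D: in-degree(D)=0, level(D)=3, enqueue
    A->G: in-degree(G)=0, level(G)=3, enqueue
  process D: level=3
  process G: level=3
All levels: A:2, B:0, C:1, D:3, E:1, F:0, G:3
level(G) = 3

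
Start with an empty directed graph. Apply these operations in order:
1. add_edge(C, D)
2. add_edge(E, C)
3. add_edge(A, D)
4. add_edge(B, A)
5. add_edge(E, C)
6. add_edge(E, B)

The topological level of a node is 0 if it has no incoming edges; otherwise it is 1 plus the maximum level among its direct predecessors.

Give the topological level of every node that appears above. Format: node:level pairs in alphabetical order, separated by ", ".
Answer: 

Answer: A:2, B:1, C:1, D:3, E:0

Derivation:
Op 1: add_edge(C, D). Edges now: 1
Op 2: add_edge(E, C). Edges now: 2
Op 3: add_edge(A, D). Edges now: 3
Op 4: add_edge(B, A). Edges now: 4
Op 5: add_edge(E, C) (duplicate, no change). Edges now: 4
Op 6: add_edge(E, B). Edges now: 5
Compute levels (Kahn BFS):
  sources (in-degree 0): E
  process E: level=0
    E->B: in-degree(B)=0, level(B)=1, enqueue
    E->C: in-degree(C)=0, level(C)=1, enqueue
  process B: level=1
    B->A: in-degree(A)=0, level(A)=2, enqueue
  process C: level=1
    C->D: in-degree(D)=1, level(D)>=2
  process A: level=2
    A->D: in-degree(D)=0, level(D)=3, enqueue
  process D: level=3
All levels: A:2, B:1, C:1, D:3, E:0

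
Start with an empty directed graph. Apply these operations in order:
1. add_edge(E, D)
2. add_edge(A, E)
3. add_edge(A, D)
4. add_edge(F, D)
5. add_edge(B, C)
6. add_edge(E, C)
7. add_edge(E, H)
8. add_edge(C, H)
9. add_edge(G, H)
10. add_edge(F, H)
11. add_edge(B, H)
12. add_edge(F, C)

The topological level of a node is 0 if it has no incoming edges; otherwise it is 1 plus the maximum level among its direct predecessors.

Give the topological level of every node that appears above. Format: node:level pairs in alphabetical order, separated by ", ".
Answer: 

Answer: A:0, B:0, C:2, D:2, E:1, F:0, G:0, H:3

Derivation:
Op 1: add_edge(E, D). Edges now: 1
Op 2: add_edge(A, E). Edges now: 2
Op 3: add_edge(A, D). Edges now: 3
Op 4: add_edge(F, D). Edges now: 4
Op 5: add_edge(B, C). Edges now: 5
Op 6: add_edge(E, C). Edges now: 6
Op 7: add_edge(E, H). Edges now: 7
Op 8: add_edge(C, H). Edges now: 8
Op 9: add_edge(G, H). Edges now: 9
Op 10: add_edge(F, H). Edges now: 10
Op 11: add_edge(B, H). Edges now: 11
Op 12: add_edge(F, C). Edges now: 12
Compute levels (Kahn BFS):
  sources (in-degree 0): A, B, F, G
  process A: level=0
    A->D: in-degree(D)=2, level(D)>=1
    A->E: in-degree(E)=0, level(E)=1, enqueue
  process B: level=0
    B->C: in-degree(C)=2, level(C)>=1
    B->H: in-degree(H)=4, level(H)>=1
  process F: level=0
    F->C: in-degree(C)=1, level(C)>=1
    F->D: in-degree(D)=1, level(D)>=1
    F->H: in-degree(H)=3, level(H)>=1
  process G: level=0
    G->H: in-degree(H)=2, level(H)>=1
  process E: level=1
    E->C: in-degree(C)=0, level(C)=2, enqueue
    E->D: in-degree(D)=0, level(D)=2, enqueue
    E->H: in-degree(H)=1, level(H)>=2
  process C: level=2
    C->H: in-degree(H)=0, level(H)=3, enqueue
  process D: level=2
  process H: level=3
All levels: A:0, B:0, C:2, D:2, E:1, F:0, G:0, H:3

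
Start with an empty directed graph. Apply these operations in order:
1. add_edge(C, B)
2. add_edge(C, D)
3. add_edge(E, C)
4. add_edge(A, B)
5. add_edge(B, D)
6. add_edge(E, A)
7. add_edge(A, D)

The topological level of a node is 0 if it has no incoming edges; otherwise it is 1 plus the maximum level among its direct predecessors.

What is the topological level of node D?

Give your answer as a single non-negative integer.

Op 1: add_edge(C, B). Edges now: 1
Op 2: add_edge(C, D). Edges now: 2
Op 3: add_edge(E, C). Edges now: 3
Op 4: add_edge(A, B). Edges now: 4
Op 5: add_edge(B, D). Edges now: 5
Op 6: add_edge(E, A). Edges now: 6
Op 7: add_edge(A, D). Edges now: 7
Compute levels (Kahn BFS):
  sources (in-degree 0): E
  process E: level=0
    E->A: in-degree(A)=0, level(A)=1, enqueue
    E->C: in-degree(C)=0, level(C)=1, enqueue
  process A: level=1
    A->B: in-degree(B)=1, level(B)>=2
    A->D: in-degree(D)=2, level(D)>=2
  process C: level=1
    C->B: in-degree(B)=0, level(B)=2, enqueue
    C->D: in-degree(D)=1, level(D)>=2
  process B: level=2
    B->D: in-degree(D)=0, level(D)=3, enqueue
  process D: level=3
All levels: A:1, B:2, C:1, D:3, E:0
level(D) = 3

Answer: 3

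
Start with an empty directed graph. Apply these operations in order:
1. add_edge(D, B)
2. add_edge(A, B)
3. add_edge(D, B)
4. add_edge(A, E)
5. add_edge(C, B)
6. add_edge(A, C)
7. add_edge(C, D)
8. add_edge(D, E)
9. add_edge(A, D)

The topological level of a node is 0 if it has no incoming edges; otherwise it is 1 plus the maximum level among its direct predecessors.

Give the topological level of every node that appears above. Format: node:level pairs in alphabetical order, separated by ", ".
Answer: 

Answer: A:0, B:3, C:1, D:2, E:3

Derivation:
Op 1: add_edge(D, B). Edges now: 1
Op 2: add_edge(A, B). Edges now: 2
Op 3: add_edge(D, B) (duplicate, no change). Edges now: 2
Op 4: add_edge(A, E). Edges now: 3
Op 5: add_edge(C, B). Edges now: 4
Op 6: add_edge(A, C). Edges now: 5
Op 7: add_edge(C, D). Edges now: 6
Op 8: add_edge(D, E). Edges now: 7
Op 9: add_edge(A, D). Edges now: 8
Compute levels (Kahn BFS):
  sources (in-degree 0): A
  process A: level=0
    A->B: in-degree(B)=2, level(B)>=1
    A->C: in-degree(C)=0, level(C)=1, enqueue
    A->D: in-degree(D)=1, level(D)>=1
    A->E: in-degree(E)=1, level(E)>=1
  process C: level=1
    C->B: in-degree(B)=1, level(B)>=2
    C->D: in-degree(D)=0, level(D)=2, enqueue
  process D: level=2
    D->B: in-degree(B)=0, level(B)=3, enqueue
    D->E: in-degree(E)=0, level(E)=3, enqueue
  process B: level=3
  process E: level=3
All levels: A:0, B:3, C:1, D:2, E:3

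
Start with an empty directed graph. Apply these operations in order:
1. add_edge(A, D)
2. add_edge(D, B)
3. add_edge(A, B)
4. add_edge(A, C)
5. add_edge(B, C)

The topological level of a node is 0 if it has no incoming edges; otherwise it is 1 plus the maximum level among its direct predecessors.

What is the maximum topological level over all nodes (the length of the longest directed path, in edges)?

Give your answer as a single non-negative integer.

Op 1: add_edge(A, D). Edges now: 1
Op 2: add_edge(D, B). Edges now: 2
Op 3: add_edge(A, B). Edges now: 3
Op 4: add_edge(A, C). Edges now: 4
Op 5: add_edge(B, C). Edges now: 5
Compute levels (Kahn BFS):
  sources (in-degree 0): A
  process A: level=0
    A->B: in-degree(B)=1, level(B)>=1
    A->C: in-degree(C)=1, level(C)>=1
    A->D: in-degree(D)=0, level(D)=1, enqueue
  process D: level=1
    D->B: in-degree(B)=0, level(B)=2, enqueue
  process B: level=2
    B->C: in-degree(C)=0, level(C)=3, enqueue
  process C: level=3
All levels: A:0, B:2, C:3, D:1
max level = 3

Answer: 3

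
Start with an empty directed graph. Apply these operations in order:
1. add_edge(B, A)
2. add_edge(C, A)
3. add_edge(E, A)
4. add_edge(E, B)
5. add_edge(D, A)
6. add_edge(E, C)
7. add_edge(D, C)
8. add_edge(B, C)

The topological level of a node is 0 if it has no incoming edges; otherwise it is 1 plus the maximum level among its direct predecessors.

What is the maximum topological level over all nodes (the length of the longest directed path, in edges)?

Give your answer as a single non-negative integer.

Op 1: add_edge(B, A). Edges now: 1
Op 2: add_edge(C, A). Edges now: 2
Op 3: add_edge(E, A). Edges now: 3
Op 4: add_edge(E, B). Edges now: 4
Op 5: add_edge(D, A). Edges now: 5
Op 6: add_edge(E, C). Edges now: 6
Op 7: add_edge(D, C). Edges now: 7
Op 8: add_edge(B, C). Edges now: 8
Compute levels (Kahn BFS):
  sources (in-degree 0): D, E
  process D: level=0
    D->A: in-degree(A)=3, level(A)>=1
    D->C: in-degree(C)=2, level(C)>=1
  process E: level=0
    E->A: in-degree(A)=2, level(A)>=1
    E->B: in-degree(B)=0, level(B)=1, enqueue
    E->C: in-degree(C)=1, level(C)>=1
  process B: level=1
    B->A: in-degree(A)=1, level(A)>=2
    B->C: in-degree(C)=0, level(C)=2, enqueue
  process C: level=2
    C->A: in-degree(A)=0, level(A)=3, enqueue
  process A: level=3
All levels: A:3, B:1, C:2, D:0, E:0
max level = 3

Answer: 3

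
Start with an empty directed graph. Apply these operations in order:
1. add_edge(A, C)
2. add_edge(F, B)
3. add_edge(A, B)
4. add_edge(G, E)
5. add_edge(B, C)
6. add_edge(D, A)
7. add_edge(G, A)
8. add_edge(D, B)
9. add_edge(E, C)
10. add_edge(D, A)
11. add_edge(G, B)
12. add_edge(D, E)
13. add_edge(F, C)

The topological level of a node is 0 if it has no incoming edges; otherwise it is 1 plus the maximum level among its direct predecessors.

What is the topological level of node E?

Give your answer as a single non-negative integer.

Answer: 1

Derivation:
Op 1: add_edge(A, C). Edges now: 1
Op 2: add_edge(F, B). Edges now: 2
Op 3: add_edge(A, B). Edges now: 3
Op 4: add_edge(G, E). Edges now: 4
Op 5: add_edge(B, C). Edges now: 5
Op 6: add_edge(D, A). Edges now: 6
Op 7: add_edge(G, A). Edges now: 7
Op 8: add_edge(D, B). Edges now: 8
Op 9: add_edge(E, C). Edges now: 9
Op 10: add_edge(D, A) (duplicate, no change). Edges now: 9
Op 11: add_edge(G, B). Edges now: 10
Op 12: add_edge(D, E). Edges now: 11
Op 13: add_edge(F, C). Edges now: 12
Compute levels (Kahn BFS):
  sources (in-degree 0): D, F, G
  process D: level=0
    D->A: in-degree(A)=1, level(A)>=1
    D->B: in-degree(B)=3, level(B)>=1
    D->E: in-degree(E)=1, level(E)>=1
  process F: level=0
    F->B: in-degree(B)=2, level(B)>=1
    F->C: in-degree(C)=3, level(C)>=1
  process G: level=0
    G->A: in-degree(A)=0, level(A)=1, enqueue
    G->B: in-degree(B)=1, level(B)>=1
    G->E: in-degree(E)=0, level(E)=1, enqueue
  process A: level=1
    A->B: in-degree(B)=0, level(B)=2, enqueue
    A->C: in-degree(C)=2, level(C)>=2
  process E: level=1
    E->C: in-degree(C)=1, level(C)>=2
  process B: level=2
    B->C: in-degree(C)=0, level(C)=3, enqueue
  process C: level=3
All levels: A:1, B:2, C:3, D:0, E:1, F:0, G:0
level(E) = 1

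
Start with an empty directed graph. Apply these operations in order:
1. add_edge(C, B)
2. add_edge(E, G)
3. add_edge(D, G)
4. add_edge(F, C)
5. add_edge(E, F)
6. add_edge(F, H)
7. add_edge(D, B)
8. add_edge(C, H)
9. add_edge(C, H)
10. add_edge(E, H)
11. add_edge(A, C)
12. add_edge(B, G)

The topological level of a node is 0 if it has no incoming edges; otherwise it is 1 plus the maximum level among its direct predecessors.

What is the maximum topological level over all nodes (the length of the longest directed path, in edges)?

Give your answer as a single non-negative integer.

Op 1: add_edge(C, B). Edges now: 1
Op 2: add_edge(E, G). Edges now: 2
Op 3: add_edge(D, G). Edges now: 3
Op 4: add_edge(F, C). Edges now: 4
Op 5: add_edge(E, F). Edges now: 5
Op 6: add_edge(F, H). Edges now: 6
Op 7: add_edge(D, B). Edges now: 7
Op 8: add_edge(C, H). Edges now: 8
Op 9: add_edge(C, H) (duplicate, no change). Edges now: 8
Op 10: add_edge(E, H). Edges now: 9
Op 11: add_edge(A, C). Edges now: 10
Op 12: add_edge(B, G). Edges now: 11
Compute levels (Kahn BFS):
  sources (in-degree 0): A, D, E
  process A: level=0
    A->C: in-degree(C)=1, level(C)>=1
  process D: level=0
    D->B: in-degree(B)=1, level(B)>=1
    D->G: in-degree(G)=2, level(G)>=1
  process E: level=0
    E->F: in-degree(F)=0, level(F)=1, enqueue
    E->G: in-degree(G)=1, level(G)>=1
    E->H: in-degree(H)=2, level(H)>=1
  process F: level=1
    F->C: in-degree(C)=0, level(C)=2, enqueue
    F->H: in-degree(H)=1, level(H)>=2
  process C: level=2
    C->B: in-degree(B)=0, level(B)=3, enqueue
    C->H: in-degree(H)=0, level(H)=3, enqueue
  process B: level=3
    B->G: in-degree(G)=0, level(G)=4, enqueue
  process H: level=3
  process G: level=4
All levels: A:0, B:3, C:2, D:0, E:0, F:1, G:4, H:3
max level = 4

Answer: 4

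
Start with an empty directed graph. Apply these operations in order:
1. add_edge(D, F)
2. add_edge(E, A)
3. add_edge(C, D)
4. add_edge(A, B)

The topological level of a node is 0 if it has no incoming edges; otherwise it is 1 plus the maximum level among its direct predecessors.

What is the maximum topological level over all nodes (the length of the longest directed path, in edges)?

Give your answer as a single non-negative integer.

Answer: 2

Derivation:
Op 1: add_edge(D, F). Edges now: 1
Op 2: add_edge(E, A). Edges now: 2
Op 3: add_edge(C, D). Edges now: 3
Op 4: add_edge(A, B). Edges now: 4
Compute levels (Kahn BFS):
  sources (in-degree 0): C, E
  process C: level=0
    C->D: in-degree(D)=0, level(D)=1, enqueue
  process E: level=0
    E->A: in-degree(A)=0, level(A)=1, enqueue
  process D: level=1
    D->F: in-degree(F)=0, level(F)=2, enqueue
  process A: level=1
    A->B: in-degree(B)=0, level(B)=2, enqueue
  process F: level=2
  process B: level=2
All levels: A:1, B:2, C:0, D:1, E:0, F:2
max level = 2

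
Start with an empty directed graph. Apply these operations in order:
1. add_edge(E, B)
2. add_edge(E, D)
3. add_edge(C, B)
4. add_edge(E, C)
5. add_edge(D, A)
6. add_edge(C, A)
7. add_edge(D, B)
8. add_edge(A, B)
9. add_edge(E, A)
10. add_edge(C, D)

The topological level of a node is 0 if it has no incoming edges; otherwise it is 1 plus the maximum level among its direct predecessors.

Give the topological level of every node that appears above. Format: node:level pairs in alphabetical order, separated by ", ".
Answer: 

Op 1: add_edge(E, B). Edges now: 1
Op 2: add_edge(E, D). Edges now: 2
Op 3: add_edge(C, B). Edges now: 3
Op 4: add_edge(E, C). Edges now: 4
Op 5: add_edge(D, A). Edges now: 5
Op 6: add_edge(C, A). Edges now: 6
Op 7: add_edge(D, B). Edges now: 7
Op 8: add_edge(A, B). Edges now: 8
Op 9: add_edge(E, A). Edges now: 9
Op 10: add_edge(C, D). Edges now: 10
Compute levels (Kahn BFS):
  sources (in-degree 0): E
  process E: level=0
    E->A: in-degree(A)=2, level(A)>=1
    E->B: in-degree(B)=3, level(B)>=1
    E->C: in-degree(C)=0, level(C)=1, enqueue
    E->D: in-degree(D)=1, level(D)>=1
  process C: level=1
    C->A: in-degree(A)=1, level(A)>=2
    C->B: in-degree(B)=2, level(B)>=2
    C->D: in-degree(D)=0, level(D)=2, enqueue
  process D: level=2
    D->A: in-degree(A)=0, level(A)=3, enqueue
    D->B: in-degree(B)=1, level(B)>=3
  process A: level=3
    A->B: in-degree(B)=0, level(B)=4, enqueue
  process B: level=4
All levels: A:3, B:4, C:1, D:2, E:0

Answer: A:3, B:4, C:1, D:2, E:0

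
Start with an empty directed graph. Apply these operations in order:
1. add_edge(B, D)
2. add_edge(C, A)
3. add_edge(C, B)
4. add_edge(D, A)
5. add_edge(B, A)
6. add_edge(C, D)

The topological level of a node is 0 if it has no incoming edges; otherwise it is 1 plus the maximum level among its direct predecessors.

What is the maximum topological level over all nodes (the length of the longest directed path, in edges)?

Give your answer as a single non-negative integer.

Answer: 3

Derivation:
Op 1: add_edge(B, D). Edges now: 1
Op 2: add_edge(C, A). Edges now: 2
Op 3: add_edge(C, B). Edges now: 3
Op 4: add_edge(D, A). Edges now: 4
Op 5: add_edge(B, A). Edges now: 5
Op 6: add_edge(C, D). Edges now: 6
Compute levels (Kahn BFS):
  sources (in-degree 0): C
  process C: level=0
    C->A: in-degree(A)=2, level(A)>=1
    C->B: in-degree(B)=0, level(B)=1, enqueue
    C->D: in-degree(D)=1, level(D)>=1
  process B: level=1
    B->A: in-degree(A)=1, level(A)>=2
    B->D: in-degree(D)=0, level(D)=2, enqueue
  process D: level=2
    D->A: in-degree(A)=0, level(A)=3, enqueue
  process A: level=3
All levels: A:3, B:1, C:0, D:2
max level = 3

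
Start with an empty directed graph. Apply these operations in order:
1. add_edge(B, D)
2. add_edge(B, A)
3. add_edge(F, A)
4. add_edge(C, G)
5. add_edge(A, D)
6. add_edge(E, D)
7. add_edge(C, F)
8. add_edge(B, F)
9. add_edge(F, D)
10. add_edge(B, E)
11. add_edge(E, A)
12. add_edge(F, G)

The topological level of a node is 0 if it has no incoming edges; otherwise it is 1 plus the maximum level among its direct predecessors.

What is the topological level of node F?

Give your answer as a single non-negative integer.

Answer: 1

Derivation:
Op 1: add_edge(B, D). Edges now: 1
Op 2: add_edge(B, A). Edges now: 2
Op 3: add_edge(F, A). Edges now: 3
Op 4: add_edge(C, G). Edges now: 4
Op 5: add_edge(A, D). Edges now: 5
Op 6: add_edge(E, D). Edges now: 6
Op 7: add_edge(C, F). Edges now: 7
Op 8: add_edge(B, F). Edges now: 8
Op 9: add_edge(F, D). Edges now: 9
Op 10: add_edge(B, E). Edges now: 10
Op 11: add_edge(E, A). Edges now: 11
Op 12: add_edge(F, G). Edges now: 12
Compute levels (Kahn BFS):
  sources (in-degree 0): B, C
  process B: level=0
    B->A: in-degree(A)=2, level(A)>=1
    B->D: in-degree(D)=3, level(D)>=1
    B->E: in-degree(E)=0, level(E)=1, enqueue
    B->F: in-degree(F)=1, level(F)>=1
  process C: level=0
    C->F: in-degree(F)=0, level(F)=1, enqueue
    C->G: in-degree(G)=1, level(G)>=1
  process E: level=1
    E->A: in-degree(A)=1, level(A)>=2
    E->D: in-degree(D)=2, level(D)>=2
  process F: level=1
    F->A: in-degree(A)=0, level(A)=2, enqueue
    F->D: in-degree(D)=1, level(D)>=2
    F->G: in-degree(G)=0, level(G)=2, enqueue
  process A: level=2
    A->D: in-degree(D)=0, level(D)=3, enqueue
  process G: level=2
  process D: level=3
All levels: A:2, B:0, C:0, D:3, E:1, F:1, G:2
level(F) = 1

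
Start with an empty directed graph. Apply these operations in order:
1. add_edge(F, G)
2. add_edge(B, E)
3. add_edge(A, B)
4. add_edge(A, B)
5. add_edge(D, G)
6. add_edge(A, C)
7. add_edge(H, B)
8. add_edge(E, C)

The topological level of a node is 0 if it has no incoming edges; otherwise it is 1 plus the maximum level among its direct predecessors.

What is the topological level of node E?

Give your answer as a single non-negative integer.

Op 1: add_edge(F, G). Edges now: 1
Op 2: add_edge(B, E). Edges now: 2
Op 3: add_edge(A, B). Edges now: 3
Op 4: add_edge(A, B) (duplicate, no change). Edges now: 3
Op 5: add_edge(D, G). Edges now: 4
Op 6: add_edge(A, C). Edges now: 5
Op 7: add_edge(H, B). Edges now: 6
Op 8: add_edge(E, C). Edges now: 7
Compute levels (Kahn BFS):
  sources (in-degree 0): A, D, F, H
  process A: level=0
    A->B: in-degree(B)=1, level(B)>=1
    A->C: in-degree(C)=1, level(C)>=1
  process D: level=0
    D->G: in-degree(G)=1, level(G)>=1
  process F: level=0
    F->G: in-degree(G)=0, level(G)=1, enqueue
  process H: level=0
    H->B: in-degree(B)=0, level(B)=1, enqueue
  process G: level=1
  process B: level=1
    B->E: in-degree(E)=0, level(E)=2, enqueue
  process E: level=2
    E->C: in-degree(C)=0, level(C)=3, enqueue
  process C: level=3
All levels: A:0, B:1, C:3, D:0, E:2, F:0, G:1, H:0
level(E) = 2

Answer: 2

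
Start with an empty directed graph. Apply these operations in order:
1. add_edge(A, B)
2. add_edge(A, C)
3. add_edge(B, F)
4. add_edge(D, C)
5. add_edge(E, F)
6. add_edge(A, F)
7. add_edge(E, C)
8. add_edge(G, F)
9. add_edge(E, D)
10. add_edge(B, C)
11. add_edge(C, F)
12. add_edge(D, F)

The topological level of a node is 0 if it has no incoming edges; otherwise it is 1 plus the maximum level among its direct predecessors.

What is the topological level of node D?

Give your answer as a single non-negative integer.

Answer: 1

Derivation:
Op 1: add_edge(A, B). Edges now: 1
Op 2: add_edge(A, C). Edges now: 2
Op 3: add_edge(B, F). Edges now: 3
Op 4: add_edge(D, C). Edges now: 4
Op 5: add_edge(E, F). Edges now: 5
Op 6: add_edge(A, F). Edges now: 6
Op 7: add_edge(E, C). Edges now: 7
Op 8: add_edge(G, F). Edges now: 8
Op 9: add_edge(E, D). Edges now: 9
Op 10: add_edge(B, C). Edges now: 10
Op 11: add_edge(C, F). Edges now: 11
Op 12: add_edge(D, F). Edges now: 12
Compute levels (Kahn BFS):
  sources (in-degree 0): A, E, G
  process A: level=0
    A->B: in-degree(B)=0, level(B)=1, enqueue
    A->C: in-degree(C)=3, level(C)>=1
    A->F: in-degree(F)=5, level(F)>=1
  process E: level=0
    E->C: in-degree(C)=2, level(C)>=1
    E->D: in-degree(D)=0, level(D)=1, enqueue
    E->F: in-degree(F)=4, level(F)>=1
  process G: level=0
    G->F: in-degree(F)=3, level(F)>=1
  process B: level=1
    B->C: in-degree(C)=1, level(C)>=2
    B->F: in-degree(F)=2, level(F)>=2
  process D: level=1
    D->C: in-degree(C)=0, level(C)=2, enqueue
    D->F: in-degree(F)=1, level(F)>=2
  process C: level=2
    C->F: in-degree(F)=0, level(F)=3, enqueue
  process F: level=3
All levels: A:0, B:1, C:2, D:1, E:0, F:3, G:0
level(D) = 1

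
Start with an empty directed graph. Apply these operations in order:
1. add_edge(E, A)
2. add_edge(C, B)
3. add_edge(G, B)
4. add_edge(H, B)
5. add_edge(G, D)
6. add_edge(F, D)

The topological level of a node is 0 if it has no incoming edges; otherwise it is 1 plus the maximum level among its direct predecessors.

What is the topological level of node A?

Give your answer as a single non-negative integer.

Answer: 1

Derivation:
Op 1: add_edge(E, A). Edges now: 1
Op 2: add_edge(C, B). Edges now: 2
Op 3: add_edge(G, B). Edges now: 3
Op 4: add_edge(H, B). Edges now: 4
Op 5: add_edge(G, D). Edges now: 5
Op 6: add_edge(F, D). Edges now: 6
Compute levels (Kahn BFS):
  sources (in-degree 0): C, E, F, G, H
  process C: level=0
    C->B: in-degree(B)=2, level(B)>=1
  process E: level=0
    E->A: in-degree(A)=0, level(A)=1, enqueue
  process F: level=0
    F->D: in-degree(D)=1, level(D)>=1
  process G: level=0
    G->B: in-degree(B)=1, level(B)>=1
    G->D: in-degree(D)=0, level(D)=1, enqueue
  process H: level=0
    H->B: in-degree(B)=0, level(B)=1, enqueue
  process A: level=1
  process D: level=1
  process B: level=1
All levels: A:1, B:1, C:0, D:1, E:0, F:0, G:0, H:0
level(A) = 1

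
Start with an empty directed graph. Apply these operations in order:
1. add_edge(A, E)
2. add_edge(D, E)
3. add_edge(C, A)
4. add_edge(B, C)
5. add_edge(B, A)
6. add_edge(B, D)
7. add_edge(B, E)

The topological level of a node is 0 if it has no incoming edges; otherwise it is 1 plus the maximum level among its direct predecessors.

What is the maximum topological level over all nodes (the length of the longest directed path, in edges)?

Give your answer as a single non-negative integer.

Op 1: add_edge(A, E). Edges now: 1
Op 2: add_edge(D, E). Edges now: 2
Op 3: add_edge(C, A). Edges now: 3
Op 4: add_edge(B, C). Edges now: 4
Op 5: add_edge(B, A). Edges now: 5
Op 6: add_edge(B, D). Edges now: 6
Op 7: add_edge(B, E). Edges now: 7
Compute levels (Kahn BFS):
  sources (in-degree 0): B
  process B: level=0
    B->A: in-degree(A)=1, level(A)>=1
    B->C: in-degree(C)=0, level(C)=1, enqueue
    B->D: in-degree(D)=0, level(D)=1, enqueue
    B->E: in-degree(E)=2, level(E)>=1
  process C: level=1
    C->A: in-degree(A)=0, level(A)=2, enqueue
  process D: level=1
    D->E: in-degree(E)=1, level(E)>=2
  process A: level=2
    A->E: in-degree(E)=0, level(E)=3, enqueue
  process E: level=3
All levels: A:2, B:0, C:1, D:1, E:3
max level = 3

Answer: 3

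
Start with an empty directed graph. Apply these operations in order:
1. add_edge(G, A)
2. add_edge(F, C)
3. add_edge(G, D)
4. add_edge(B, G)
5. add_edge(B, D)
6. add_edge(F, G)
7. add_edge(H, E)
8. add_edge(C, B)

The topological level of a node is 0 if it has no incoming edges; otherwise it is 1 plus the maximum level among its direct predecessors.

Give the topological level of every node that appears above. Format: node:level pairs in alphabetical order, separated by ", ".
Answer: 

Answer: A:4, B:2, C:1, D:4, E:1, F:0, G:3, H:0

Derivation:
Op 1: add_edge(G, A). Edges now: 1
Op 2: add_edge(F, C). Edges now: 2
Op 3: add_edge(G, D). Edges now: 3
Op 4: add_edge(B, G). Edges now: 4
Op 5: add_edge(B, D). Edges now: 5
Op 6: add_edge(F, G). Edges now: 6
Op 7: add_edge(H, E). Edges now: 7
Op 8: add_edge(C, B). Edges now: 8
Compute levels (Kahn BFS):
  sources (in-degree 0): F, H
  process F: level=0
    F->C: in-degree(C)=0, level(C)=1, enqueue
    F->G: in-degree(G)=1, level(G)>=1
  process H: level=0
    H->E: in-degree(E)=0, level(E)=1, enqueue
  process C: level=1
    C->B: in-degree(B)=0, level(B)=2, enqueue
  process E: level=1
  process B: level=2
    B->D: in-degree(D)=1, level(D)>=3
    B->G: in-degree(G)=0, level(G)=3, enqueue
  process G: level=3
    G->A: in-degree(A)=0, level(A)=4, enqueue
    G->D: in-degree(D)=0, level(D)=4, enqueue
  process A: level=4
  process D: level=4
All levels: A:4, B:2, C:1, D:4, E:1, F:0, G:3, H:0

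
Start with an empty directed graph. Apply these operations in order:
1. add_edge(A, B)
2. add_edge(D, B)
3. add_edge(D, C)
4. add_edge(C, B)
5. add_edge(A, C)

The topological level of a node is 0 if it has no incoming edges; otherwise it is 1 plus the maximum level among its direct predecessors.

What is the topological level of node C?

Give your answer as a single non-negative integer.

Answer: 1

Derivation:
Op 1: add_edge(A, B). Edges now: 1
Op 2: add_edge(D, B). Edges now: 2
Op 3: add_edge(D, C). Edges now: 3
Op 4: add_edge(C, B). Edges now: 4
Op 5: add_edge(A, C). Edges now: 5
Compute levels (Kahn BFS):
  sources (in-degree 0): A, D
  process A: level=0
    A->B: in-degree(B)=2, level(B)>=1
    A->C: in-degree(C)=1, level(C)>=1
  process D: level=0
    D->B: in-degree(B)=1, level(B)>=1
    D->C: in-degree(C)=0, level(C)=1, enqueue
  process C: level=1
    C->B: in-degree(B)=0, level(B)=2, enqueue
  process B: level=2
All levels: A:0, B:2, C:1, D:0
level(C) = 1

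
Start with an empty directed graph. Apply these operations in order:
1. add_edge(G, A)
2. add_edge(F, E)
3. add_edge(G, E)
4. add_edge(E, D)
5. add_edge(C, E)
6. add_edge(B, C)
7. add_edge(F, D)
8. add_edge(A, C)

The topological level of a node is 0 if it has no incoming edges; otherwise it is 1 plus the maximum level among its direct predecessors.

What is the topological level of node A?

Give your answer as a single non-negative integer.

Op 1: add_edge(G, A). Edges now: 1
Op 2: add_edge(F, E). Edges now: 2
Op 3: add_edge(G, E). Edges now: 3
Op 4: add_edge(E, D). Edges now: 4
Op 5: add_edge(C, E). Edges now: 5
Op 6: add_edge(B, C). Edges now: 6
Op 7: add_edge(F, D). Edges now: 7
Op 8: add_edge(A, C). Edges now: 8
Compute levels (Kahn BFS):
  sources (in-degree 0): B, F, G
  process B: level=0
    B->C: in-degree(C)=1, level(C)>=1
  process F: level=0
    F->D: in-degree(D)=1, level(D)>=1
    F->E: in-degree(E)=2, level(E)>=1
  process G: level=0
    G->A: in-degree(A)=0, level(A)=1, enqueue
    G->E: in-degree(E)=1, level(E)>=1
  process A: level=1
    A->C: in-degree(C)=0, level(C)=2, enqueue
  process C: level=2
    C->E: in-degree(E)=0, level(E)=3, enqueue
  process E: level=3
    E->D: in-degree(D)=0, level(D)=4, enqueue
  process D: level=4
All levels: A:1, B:0, C:2, D:4, E:3, F:0, G:0
level(A) = 1

Answer: 1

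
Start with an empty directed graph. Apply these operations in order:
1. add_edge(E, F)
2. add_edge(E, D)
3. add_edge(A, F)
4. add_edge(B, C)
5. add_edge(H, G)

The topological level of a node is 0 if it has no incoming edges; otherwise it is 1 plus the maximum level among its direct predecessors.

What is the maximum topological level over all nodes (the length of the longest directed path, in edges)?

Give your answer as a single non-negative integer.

Answer: 1

Derivation:
Op 1: add_edge(E, F). Edges now: 1
Op 2: add_edge(E, D). Edges now: 2
Op 3: add_edge(A, F). Edges now: 3
Op 4: add_edge(B, C). Edges now: 4
Op 5: add_edge(H, G). Edges now: 5
Compute levels (Kahn BFS):
  sources (in-degree 0): A, B, E, H
  process A: level=0
    A->F: in-degree(F)=1, level(F)>=1
  process B: level=0
    B->C: in-degree(C)=0, level(C)=1, enqueue
  process E: level=0
    E->D: in-degree(D)=0, level(D)=1, enqueue
    E->F: in-degree(F)=0, level(F)=1, enqueue
  process H: level=0
    H->G: in-degree(G)=0, level(G)=1, enqueue
  process C: level=1
  process D: level=1
  process F: level=1
  process G: level=1
All levels: A:0, B:0, C:1, D:1, E:0, F:1, G:1, H:0
max level = 1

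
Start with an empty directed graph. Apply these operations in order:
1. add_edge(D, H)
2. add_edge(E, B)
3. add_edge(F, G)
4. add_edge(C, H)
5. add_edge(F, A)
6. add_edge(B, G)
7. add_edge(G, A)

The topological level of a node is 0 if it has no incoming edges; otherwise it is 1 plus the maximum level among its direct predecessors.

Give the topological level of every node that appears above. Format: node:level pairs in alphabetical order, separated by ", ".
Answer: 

Op 1: add_edge(D, H). Edges now: 1
Op 2: add_edge(E, B). Edges now: 2
Op 3: add_edge(F, G). Edges now: 3
Op 4: add_edge(C, H). Edges now: 4
Op 5: add_edge(F, A). Edges now: 5
Op 6: add_edge(B, G). Edges now: 6
Op 7: add_edge(G, A). Edges now: 7
Compute levels (Kahn BFS):
  sources (in-degree 0): C, D, E, F
  process C: level=0
    C->H: in-degree(H)=1, level(H)>=1
  process D: level=0
    D->H: in-degree(H)=0, level(H)=1, enqueue
  process E: level=0
    E->B: in-degree(B)=0, level(B)=1, enqueue
  process F: level=0
    F->A: in-degree(A)=1, level(A)>=1
    F->G: in-degree(G)=1, level(G)>=1
  process H: level=1
  process B: level=1
    B->G: in-degree(G)=0, level(G)=2, enqueue
  process G: level=2
    G->A: in-degree(A)=0, level(A)=3, enqueue
  process A: level=3
All levels: A:3, B:1, C:0, D:0, E:0, F:0, G:2, H:1

Answer: A:3, B:1, C:0, D:0, E:0, F:0, G:2, H:1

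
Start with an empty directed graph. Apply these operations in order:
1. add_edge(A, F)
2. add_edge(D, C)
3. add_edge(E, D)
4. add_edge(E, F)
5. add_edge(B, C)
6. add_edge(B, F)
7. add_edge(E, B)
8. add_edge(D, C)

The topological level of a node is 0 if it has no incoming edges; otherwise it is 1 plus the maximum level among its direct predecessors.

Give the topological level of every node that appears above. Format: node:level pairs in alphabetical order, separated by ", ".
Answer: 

Answer: A:0, B:1, C:2, D:1, E:0, F:2

Derivation:
Op 1: add_edge(A, F). Edges now: 1
Op 2: add_edge(D, C). Edges now: 2
Op 3: add_edge(E, D). Edges now: 3
Op 4: add_edge(E, F). Edges now: 4
Op 5: add_edge(B, C). Edges now: 5
Op 6: add_edge(B, F). Edges now: 6
Op 7: add_edge(E, B). Edges now: 7
Op 8: add_edge(D, C) (duplicate, no change). Edges now: 7
Compute levels (Kahn BFS):
  sources (in-degree 0): A, E
  process A: level=0
    A->F: in-degree(F)=2, level(F)>=1
  process E: level=0
    E->B: in-degree(B)=0, level(B)=1, enqueue
    E->D: in-degree(D)=0, level(D)=1, enqueue
    E->F: in-degree(F)=1, level(F)>=1
  process B: level=1
    B->C: in-degree(C)=1, level(C)>=2
    B->F: in-degree(F)=0, level(F)=2, enqueue
  process D: level=1
    D->C: in-degree(C)=0, level(C)=2, enqueue
  process F: level=2
  process C: level=2
All levels: A:0, B:1, C:2, D:1, E:0, F:2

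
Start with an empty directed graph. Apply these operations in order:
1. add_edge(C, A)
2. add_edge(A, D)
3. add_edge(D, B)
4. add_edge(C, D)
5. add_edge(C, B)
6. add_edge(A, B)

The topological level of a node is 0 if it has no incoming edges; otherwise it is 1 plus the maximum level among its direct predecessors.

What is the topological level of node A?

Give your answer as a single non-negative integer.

Op 1: add_edge(C, A). Edges now: 1
Op 2: add_edge(A, D). Edges now: 2
Op 3: add_edge(D, B). Edges now: 3
Op 4: add_edge(C, D). Edges now: 4
Op 5: add_edge(C, B). Edges now: 5
Op 6: add_edge(A, B). Edges now: 6
Compute levels (Kahn BFS):
  sources (in-degree 0): C
  process C: level=0
    C->A: in-degree(A)=0, level(A)=1, enqueue
    C->B: in-degree(B)=2, level(B)>=1
    C->D: in-degree(D)=1, level(D)>=1
  process A: level=1
    A->B: in-degree(B)=1, level(B)>=2
    A->D: in-degree(D)=0, level(D)=2, enqueue
  process D: level=2
    D->B: in-degree(B)=0, level(B)=3, enqueue
  process B: level=3
All levels: A:1, B:3, C:0, D:2
level(A) = 1

Answer: 1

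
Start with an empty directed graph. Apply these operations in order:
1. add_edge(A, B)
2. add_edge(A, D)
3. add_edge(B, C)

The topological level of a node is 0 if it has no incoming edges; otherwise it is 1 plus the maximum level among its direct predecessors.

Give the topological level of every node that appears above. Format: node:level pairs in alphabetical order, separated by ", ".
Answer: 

Op 1: add_edge(A, B). Edges now: 1
Op 2: add_edge(A, D). Edges now: 2
Op 3: add_edge(B, C). Edges now: 3
Compute levels (Kahn BFS):
  sources (in-degree 0): A
  process A: level=0
    A->B: in-degree(B)=0, level(B)=1, enqueue
    A->D: in-degree(D)=0, level(D)=1, enqueue
  process B: level=1
    B->C: in-degree(C)=0, level(C)=2, enqueue
  process D: level=1
  process C: level=2
All levels: A:0, B:1, C:2, D:1

Answer: A:0, B:1, C:2, D:1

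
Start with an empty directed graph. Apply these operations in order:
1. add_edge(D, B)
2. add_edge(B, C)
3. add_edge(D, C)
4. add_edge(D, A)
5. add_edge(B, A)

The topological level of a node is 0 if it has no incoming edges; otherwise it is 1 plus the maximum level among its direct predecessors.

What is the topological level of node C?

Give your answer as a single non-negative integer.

Op 1: add_edge(D, B). Edges now: 1
Op 2: add_edge(B, C). Edges now: 2
Op 3: add_edge(D, C). Edges now: 3
Op 4: add_edge(D, A). Edges now: 4
Op 5: add_edge(B, A). Edges now: 5
Compute levels (Kahn BFS):
  sources (in-degree 0): D
  process D: level=0
    D->A: in-degree(A)=1, level(A)>=1
    D->B: in-degree(B)=0, level(B)=1, enqueue
    D->C: in-degree(C)=1, level(C)>=1
  process B: level=1
    B->A: in-degree(A)=0, level(A)=2, enqueue
    B->C: in-degree(C)=0, level(C)=2, enqueue
  process A: level=2
  process C: level=2
All levels: A:2, B:1, C:2, D:0
level(C) = 2

Answer: 2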